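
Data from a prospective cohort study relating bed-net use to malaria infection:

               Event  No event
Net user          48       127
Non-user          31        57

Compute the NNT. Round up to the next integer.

Risk in treated group = 48/175 = 0.27429; risk in control = 31/88 = 0.35227.
Absolute risk reduction = 0.35227 − 0.27429 = 0.07799
NNT = 1 / ARR = 1 / 0.07799 = 12.823 → round up → 13

13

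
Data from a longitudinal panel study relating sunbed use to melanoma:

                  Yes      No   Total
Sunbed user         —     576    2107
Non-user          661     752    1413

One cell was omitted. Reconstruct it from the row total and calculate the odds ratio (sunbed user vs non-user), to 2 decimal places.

3.02

The missing cell is in the exposed row: 2107 − 576 = 1531.
So a = 1531, b = 576, c = 661, d = 752.
OR = (a·d)/(b·c) = (1531 × 752) / (576 × 661) = 1151312 / 380736 = 3.02391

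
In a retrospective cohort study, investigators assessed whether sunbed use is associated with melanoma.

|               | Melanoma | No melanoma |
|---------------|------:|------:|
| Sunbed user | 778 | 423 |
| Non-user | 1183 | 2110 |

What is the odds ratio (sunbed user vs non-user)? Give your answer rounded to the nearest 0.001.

Cells: a = 778, b = 423, c = 1183, d = 2110.
OR = (a·d)/(b·c) = (778 × 2110) / (423 × 1183) = 1641580 / 500409 = 3.28048
The odds of melanoma are about 3.28 times as high in the sunbed user group.

3.280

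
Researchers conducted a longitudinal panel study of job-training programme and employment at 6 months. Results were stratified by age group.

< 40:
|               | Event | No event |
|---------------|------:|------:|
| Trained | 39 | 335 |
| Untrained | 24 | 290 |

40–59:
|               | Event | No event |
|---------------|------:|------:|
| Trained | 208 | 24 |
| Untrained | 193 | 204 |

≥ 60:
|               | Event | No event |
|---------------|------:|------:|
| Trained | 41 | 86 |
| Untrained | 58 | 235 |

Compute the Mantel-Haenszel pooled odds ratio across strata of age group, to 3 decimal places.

OR_MH = Σ(aᵢdᵢ/nᵢ) / Σ(bᵢcᵢ/nᵢ), where nᵢ is the stratum total.
Stratum 1 (< 40): n = 688; a·d/n = 39·290/688 = 16.4390; b·c/n = 335·24/688 = 11.6860
Stratum 2 (40–59): n = 629; a·d/n = 208·204/629 = 67.4595; b·c/n = 24·193/629 = 7.3641
Stratum 3 (≥ 60): n = 420; a·d/n = 41·235/420 = 22.9405; b·c/n = 86·58/420 = 11.8762
OR_MH = (16.4390 + 67.4595 + 22.9405) / (11.6860 + 7.3641 + 11.8762) = 106.8389 / 30.9263 = 3.45463

3.455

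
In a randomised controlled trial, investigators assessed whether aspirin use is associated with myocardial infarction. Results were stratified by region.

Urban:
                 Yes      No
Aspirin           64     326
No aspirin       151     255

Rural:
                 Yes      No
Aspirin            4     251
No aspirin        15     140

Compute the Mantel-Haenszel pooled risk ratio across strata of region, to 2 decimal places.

RR_MH = Σ(aᵢ·n₀ᵢ/nᵢ) / Σ(cᵢ·n₁ᵢ/nᵢ), with n₁ᵢ = aᵢ+bᵢ (exposed), n₀ᵢ = cᵢ+dᵢ (unexposed), nᵢ = n₁ᵢ+n₀ᵢ.
Stratum 1 (Urban): n₁ = 390, n₀ = 406, n = 796; a·n₀/n = 64·406/796 = 32.6432; c·n₁/n = 151·390/796 = 73.9824
Stratum 2 (Rural): n₁ = 255, n₀ = 155, n = 410; a·n₀/n = 4·155/410 = 1.5122; c·n₁/n = 15·255/410 = 9.3293
RR_MH = (32.6432 + 1.5122) / (73.9824 + 9.3293) = 34.1554 / 83.3117 = 0.40997

0.41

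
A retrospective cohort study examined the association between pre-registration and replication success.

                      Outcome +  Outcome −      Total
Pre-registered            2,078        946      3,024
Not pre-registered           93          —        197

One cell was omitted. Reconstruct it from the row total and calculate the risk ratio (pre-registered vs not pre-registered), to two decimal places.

The missing cell is in the unexposed row: 197 − 93 = 104.
So a = 2078, b = 946, c = 93, d = 104.
RR = [a/(a+b)] / [c/(c+d)] = (2078/3024) / (93/197) = 0.68717/0.47208 = 1.45562

1.46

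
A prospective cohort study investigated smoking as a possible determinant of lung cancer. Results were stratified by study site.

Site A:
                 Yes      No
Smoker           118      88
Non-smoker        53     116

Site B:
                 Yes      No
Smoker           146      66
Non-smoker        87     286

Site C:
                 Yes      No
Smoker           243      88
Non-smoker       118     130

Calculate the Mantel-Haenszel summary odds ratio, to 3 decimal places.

OR_MH = Σ(aᵢdᵢ/nᵢ) / Σ(bᵢcᵢ/nᵢ), where nᵢ is the stratum total.
Stratum 1 (Site A): n = 375; a·d/n = 118·116/375 = 36.5013; b·c/n = 88·53/375 = 12.4373
Stratum 2 (Site B): n = 585; a·d/n = 146·286/585 = 71.3778; b·c/n = 66·87/585 = 9.8154
Stratum 3 (Site C): n = 579; a·d/n = 243·130/579 = 54.5596; b·c/n = 88·118/579 = 17.9344
OR_MH = (36.5013 + 71.3778 + 54.5596) / (12.4373 + 9.8154 + 17.9344) = 162.4387 / 40.1871 = 4.04206

4.042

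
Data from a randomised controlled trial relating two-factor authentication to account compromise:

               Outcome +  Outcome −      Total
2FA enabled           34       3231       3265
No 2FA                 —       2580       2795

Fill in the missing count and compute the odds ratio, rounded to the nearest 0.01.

0.13

The missing cell is in the unexposed row: 2795 − 2580 = 215.
So a = 34, b = 3231, c = 215, d = 2580.
OR = (a·d)/(b·c) = (34 × 2580) / (3231 × 215) = 87720 / 694665 = 0.12628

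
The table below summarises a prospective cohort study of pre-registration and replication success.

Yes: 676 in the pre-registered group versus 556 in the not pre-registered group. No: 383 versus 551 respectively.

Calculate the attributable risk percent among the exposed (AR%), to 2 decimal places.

21.32

From the description: a = 676, b = 383, c = 556, d = 551.
Risk in exposed = 676/1059 = 0.63834; risk in unexposed = 556/1107 = 0.50226.
RR = 0.63834/0.50226 = 1.27094
AR% = (RR − 1)/RR × 100 = (1.27094 − 1)/1.27094 × 100 = 21.3178%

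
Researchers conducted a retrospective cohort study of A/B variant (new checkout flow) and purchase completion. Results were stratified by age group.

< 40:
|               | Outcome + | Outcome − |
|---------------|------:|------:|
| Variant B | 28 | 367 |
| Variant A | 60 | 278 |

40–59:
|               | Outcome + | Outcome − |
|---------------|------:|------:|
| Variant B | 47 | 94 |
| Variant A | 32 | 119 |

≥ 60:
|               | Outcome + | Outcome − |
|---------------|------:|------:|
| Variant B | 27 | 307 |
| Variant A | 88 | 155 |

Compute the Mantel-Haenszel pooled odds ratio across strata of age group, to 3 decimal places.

OR_MH = Σ(aᵢdᵢ/nᵢ) / Σ(bᵢcᵢ/nᵢ), where nᵢ is the stratum total.
Stratum 1 (< 40): n = 733; a·d/n = 28·278/733 = 10.6194; b·c/n = 367·60/733 = 30.0409
Stratum 2 (40–59): n = 292; a·d/n = 47·119/292 = 19.1541; b·c/n = 94·32/292 = 10.3014
Stratum 3 (≥ 60): n = 577; a·d/n = 27·155/577 = 7.2530; b·c/n = 307·88/577 = 46.8215
OR_MH = (10.6194 + 19.1541 + 7.2530) / (30.0409 + 10.3014 + 46.8215) = 37.0265 / 87.1638 = 0.42479

0.425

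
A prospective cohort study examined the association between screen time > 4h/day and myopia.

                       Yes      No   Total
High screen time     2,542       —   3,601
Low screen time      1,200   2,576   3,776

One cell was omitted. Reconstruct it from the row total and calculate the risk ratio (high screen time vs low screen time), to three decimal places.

The missing cell is in the exposed row: 3601 − 2542 = 1059.
So a = 2542, b = 1059, c = 1200, d = 2576.
RR = [a/(a+b)] / [c/(c+d)] = (2542/3601) / (1200/3776) = 0.70592/0.31780 = 2.22128

2.221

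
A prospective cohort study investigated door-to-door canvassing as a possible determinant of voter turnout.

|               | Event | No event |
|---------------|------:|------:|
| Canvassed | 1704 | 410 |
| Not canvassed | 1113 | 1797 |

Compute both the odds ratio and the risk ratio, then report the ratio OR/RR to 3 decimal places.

3.184

Cells: a = 1704, b = 410, c = 1113, d = 1797.
OR = (1704·1797)/(410·1113) = 3062088/456330 = 6.71025
Risk in exposed = 1704/2114 = 0.80605; risk in unexposed = 1113/2910 = 0.38247; RR = 2.10748
OR/RR = 6.71025 / 2.10748 = 3.18402
The outcome is not rare, so the OR lies further from 1 than the RR.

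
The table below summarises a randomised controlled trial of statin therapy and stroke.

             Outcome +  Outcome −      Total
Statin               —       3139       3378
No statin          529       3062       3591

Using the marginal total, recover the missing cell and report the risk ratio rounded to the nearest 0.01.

0.48

The missing cell is in the exposed row: 3378 − 3139 = 239.
So a = 239, b = 3139, c = 529, d = 3062.
RR = [a/(a+b)] / [c/(c+d)] = (239/3378) / (529/3591) = 0.07075/0.14731 = 0.48028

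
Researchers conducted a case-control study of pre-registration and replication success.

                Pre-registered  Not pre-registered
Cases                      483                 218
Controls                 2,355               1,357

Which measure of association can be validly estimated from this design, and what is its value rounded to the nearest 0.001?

1.277

Reading the table with exposure as columns: a = 483 (Pre-registered, case), b = 2355 (Pre-registered, non-case), c = 218 (Not pre-registered, case), d = 1357.
This is a case-control study: participants were sampled on outcome status, so risks in the source population cannot be estimated directly — relative risk is not valid here. The odds ratio is the appropriate measure.
OR = (a·d)/(b·c) = (483 × 1357) / (2355 × 218) = 655431 / 513390 = 1.27667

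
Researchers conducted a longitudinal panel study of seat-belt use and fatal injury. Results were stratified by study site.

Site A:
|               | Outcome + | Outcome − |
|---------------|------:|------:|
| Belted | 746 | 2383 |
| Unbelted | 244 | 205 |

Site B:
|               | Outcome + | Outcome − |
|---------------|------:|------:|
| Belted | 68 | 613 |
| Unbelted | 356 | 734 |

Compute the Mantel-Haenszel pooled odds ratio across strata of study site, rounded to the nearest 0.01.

0.25

OR_MH = Σ(aᵢdᵢ/nᵢ) / Σ(bᵢcᵢ/nᵢ), where nᵢ is the stratum total.
Stratum 1 (Site A): n = 3578; a·d/n = 746·205/3578 = 42.7418; b·c/n = 2383·244/3578 = 162.5075
Stratum 2 (Site B): n = 1771; a·d/n = 68·734/1771 = 28.1829; b·c/n = 613·356/1771 = 123.2230
OR_MH = (42.7418 + 28.1829) / (162.5075 + 123.2230) = 70.9247 / 285.7306 = 0.24822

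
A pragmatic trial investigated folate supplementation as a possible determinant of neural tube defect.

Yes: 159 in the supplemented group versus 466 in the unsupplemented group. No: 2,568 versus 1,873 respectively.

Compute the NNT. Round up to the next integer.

8

Risk in treated group = 159/2727 = 0.05831; risk in control = 466/2339 = 0.19923.
Absolute risk reduction = 0.19923 − 0.05831 = 0.14092
NNT = 1 / ARR = 1 / 0.14092 = 7.096 → round up → 8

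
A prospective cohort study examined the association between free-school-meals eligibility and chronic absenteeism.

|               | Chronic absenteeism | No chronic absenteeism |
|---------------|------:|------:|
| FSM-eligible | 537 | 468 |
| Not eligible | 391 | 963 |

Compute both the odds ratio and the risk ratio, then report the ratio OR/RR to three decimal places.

1.527

Cells: a = 537, b = 468, c = 391, d = 963.
OR = (537·963)/(468·391) = 517131/182988 = 2.82604
Risk in exposed = 537/1005 = 0.53433; risk in unexposed = 391/1354 = 0.28877; RR = 1.85033
OR/RR = 2.82604 / 1.85033 = 1.52731
The outcome is not rare, so the OR lies further from 1 than the RR.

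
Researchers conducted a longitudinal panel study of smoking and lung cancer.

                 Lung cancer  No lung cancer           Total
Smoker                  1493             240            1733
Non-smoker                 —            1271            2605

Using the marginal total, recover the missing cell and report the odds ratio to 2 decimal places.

5.93

The missing cell is in the unexposed row: 2605 − 1271 = 1334.
So a = 1493, b = 240, c = 1334, d = 1271.
OR = (a·d)/(b·c) = (1493 × 1271) / (240 × 1334) = 1897603 / 320160 = 5.92705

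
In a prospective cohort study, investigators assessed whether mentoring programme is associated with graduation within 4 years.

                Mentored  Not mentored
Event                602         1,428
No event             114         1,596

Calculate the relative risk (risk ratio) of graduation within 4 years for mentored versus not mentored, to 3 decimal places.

1.780

Reading the table with exposure as columns: a = 602 (Mentored, case), b = 114 (Mentored, non-case), c = 1428 (Not mentored, case), d = 1596.
Risk in exposed = 602/716 = 0.84078; risk in unexposed = 1428/3024 = 0.47222.
RR = 0.84078 / 0.47222 = 1.78048
The risk among the exposed is 1.78 times that among the unexposed.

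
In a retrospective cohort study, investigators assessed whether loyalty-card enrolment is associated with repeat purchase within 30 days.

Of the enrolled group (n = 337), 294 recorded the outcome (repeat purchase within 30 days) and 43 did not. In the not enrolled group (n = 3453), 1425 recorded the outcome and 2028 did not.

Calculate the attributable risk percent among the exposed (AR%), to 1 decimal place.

From the description: a = 294, b = 43, c = 1425, d = 2028.
Risk in exposed = 294/337 = 0.87240; risk in unexposed = 1425/3453 = 0.41268.
RR = 0.87240/0.41268 = 2.11397
AR% = (RR − 1)/RR × 100 = (2.11397 − 1)/2.11397 × 100 = 52.6957%

52.7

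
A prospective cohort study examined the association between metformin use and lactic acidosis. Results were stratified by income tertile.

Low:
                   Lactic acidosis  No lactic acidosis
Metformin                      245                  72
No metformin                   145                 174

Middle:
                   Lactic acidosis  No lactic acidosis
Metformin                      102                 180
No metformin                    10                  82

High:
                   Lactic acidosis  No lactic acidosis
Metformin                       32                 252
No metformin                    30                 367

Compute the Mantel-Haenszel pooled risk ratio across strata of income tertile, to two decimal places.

1.80

RR_MH = Σ(aᵢ·n₀ᵢ/nᵢ) / Σ(cᵢ·n₁ᵢ/nᵢ), with n₁ᵢ = aᵢ+bᵢ (exposed), n₀ᵢ = cᵢ+dᵢ (unexposed), nᵢ = n₁ᵢ+n₀ᵢ.
Stratum 1 (Low): n₁ = 317, n₀ = 319, n = 636; a·n₀/n = 245·319/636 = 122.8852; c·n₁/n = 145·317/636 = 72.2720
Stratum 2 (Middle): n₁ = 282, n₀ = 92, n = 374; a·n₀/n = 102·92/374 = 25.0909; c·n₁/n = 10·282/374 = 7.5401
Stratum 3 (High): n₁ = 284, n₀ = 397, n = 681; a·n₀/n = 32·397/681 = 18.6549; c·n₁/n = 30·284/681 = 12.5110
RR_MH = (122.8852 + 25.0909 + 18.6549) / (72.2720 + 7.5401 + 12.5110) = 166.6310 / 92.3231 = 1.80487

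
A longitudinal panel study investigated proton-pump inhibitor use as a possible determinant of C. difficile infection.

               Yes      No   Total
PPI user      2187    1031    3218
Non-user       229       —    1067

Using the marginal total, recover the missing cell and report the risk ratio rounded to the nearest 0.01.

The missing cell is in the unexposed row: 1067 − 229 = 838.
So a = 2187, b = 1031, c = 229, d = 838.
RR = [a/(a+b)] / [c/(c+d)] = (2187/3218) / (229/1067) = 0.67961/0.21462 = 3.16659

3.17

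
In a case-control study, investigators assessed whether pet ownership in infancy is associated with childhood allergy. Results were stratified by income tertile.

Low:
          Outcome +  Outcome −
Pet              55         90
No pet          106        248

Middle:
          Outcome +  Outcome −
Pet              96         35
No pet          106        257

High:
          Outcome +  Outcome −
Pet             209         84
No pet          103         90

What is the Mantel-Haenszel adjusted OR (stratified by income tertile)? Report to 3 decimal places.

2.610

OR_MH = Σ(aᵢdᵢ/nᵢ) / Σ(bᵢcᵢ/nᵢ), where nᵢ is the stratum total.
Stratum 1 (Low): n = 499; a·d/n = 55·248/499 = 27.3347; b·c/n = 90·106/499 = 19.1182
Stratum 2 (Middle): n = 494; a·d/n = 96·257/494 = 49.9433; b·c/n = 35·106/494 = 7.5101
Stratum 3 (High): n = 486; a·d/n = 209·90/486 = 38.7037; b·c/n = 84·103/486 = 17.8025
OR_MH = (27.3347 + 49.9433 + 38.7037) / (19.1182 + 7.5101 + 17.8025) = 115.9817 / 44.4308 = 2.61039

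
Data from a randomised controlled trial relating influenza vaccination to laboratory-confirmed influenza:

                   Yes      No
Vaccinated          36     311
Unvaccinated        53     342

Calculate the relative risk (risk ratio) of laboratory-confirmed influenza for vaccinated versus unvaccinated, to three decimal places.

Cells: a = 36, b = 311, c = 53, d = 342.
Risk in exposed = 36/347 = 0.10375; risk in unexposed = 53/395 = 0.13418.
RR = 0.10375 / 0.13418 = 0.77320
The risk is 23% lower among the exposed than among the unexposed.

0.773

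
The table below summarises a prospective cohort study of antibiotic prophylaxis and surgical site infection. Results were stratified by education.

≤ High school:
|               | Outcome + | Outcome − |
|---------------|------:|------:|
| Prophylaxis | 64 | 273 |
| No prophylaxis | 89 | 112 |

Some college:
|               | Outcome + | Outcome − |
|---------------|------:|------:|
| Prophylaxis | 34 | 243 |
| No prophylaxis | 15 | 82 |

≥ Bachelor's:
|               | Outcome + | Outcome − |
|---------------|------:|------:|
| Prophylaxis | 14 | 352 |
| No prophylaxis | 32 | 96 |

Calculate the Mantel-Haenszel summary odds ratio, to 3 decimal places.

OR_MH = Σ(aᵢdᵢ/nᵢ) / Σ(bᵢcᵢ/nᵢ), where nᵢ is the stratum total.
Stratum 1 (≤ High school): n = 538; a·d/n = 64·112/538 = 13.3234; b·c/n = 273·89/538 = 45.1617
Stratum 2 (Some college): n = 374; a·d/n = 34·82/374 = 7.4545; b·c/n = 243·15/374 = 9.7460
Stratum 3 (≥ Bachelor's): n = 494; a·d/n = 14·96/494 = 2.7206; b·c/n = 352·32/494 = 22.8016
OR_MH = (13.3234 + 7.4545 + 2.7206) / (45.1617 + 9.7460 + 22.8016) = 23.4986 / 77.7093 = 0.30239

0.302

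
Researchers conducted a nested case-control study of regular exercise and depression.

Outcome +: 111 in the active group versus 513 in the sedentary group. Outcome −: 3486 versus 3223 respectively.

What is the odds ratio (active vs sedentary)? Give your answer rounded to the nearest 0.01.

0.20

From the description: a = 111, b = 3486, c = 513, d = 3223.
OR = (a·d)/(b·c) = (111 × 3223) / (3486 × 513) = 357753 / 1788318 = 0.20005
Exposure is associated with lower odds of depression (OR = 0.20 < 1).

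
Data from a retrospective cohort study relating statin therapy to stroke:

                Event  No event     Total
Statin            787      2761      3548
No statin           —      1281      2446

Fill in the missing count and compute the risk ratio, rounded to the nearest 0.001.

The missing cell is in the unexposed row: 2446 − 1281 = 1165.
So a = 787, b = 2761, c = 1165, d = 1281.
RR = [a/(a+b)] / [c/(c+d)] = (787/3548) / (1165/2446) = 0.22182/0.47629 = 0.46572

0.466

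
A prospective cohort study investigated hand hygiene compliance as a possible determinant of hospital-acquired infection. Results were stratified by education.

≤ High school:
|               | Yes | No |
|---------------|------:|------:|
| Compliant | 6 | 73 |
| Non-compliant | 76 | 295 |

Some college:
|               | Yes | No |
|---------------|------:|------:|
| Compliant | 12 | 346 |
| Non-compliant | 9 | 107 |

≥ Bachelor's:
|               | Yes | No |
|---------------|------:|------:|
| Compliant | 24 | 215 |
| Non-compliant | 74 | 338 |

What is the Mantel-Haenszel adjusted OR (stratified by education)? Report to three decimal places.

OR_MH = Σ(aᵢdᵢ/nᵢ) / Σ(bᵢcᵢ/nᵢ), where nᵢ is the stratum total.
Stratum 1 (≤ High school): n = 450; a·d/n = 6·295/450 = 3.9333; b·c/n = 73·76/450 = 12.3289
Stratum 2 (Some college): n = 474; a·d/n = 12·107/474 = 2.7089; b·c/n = 346·9/474 = 6.5696
Stratum 3 (≥ Bachelor's): n = 651; a·d/n = 24·338/651 = 12.4608; b·c/n = 215·74/651 = 24.4393
OR_MH = (3.9333 + 2.7089 + 12.4608) / (12.3289 + 6.5696 + 24.4393) = 19.1030 / 43.3378 = 0.44079

0.441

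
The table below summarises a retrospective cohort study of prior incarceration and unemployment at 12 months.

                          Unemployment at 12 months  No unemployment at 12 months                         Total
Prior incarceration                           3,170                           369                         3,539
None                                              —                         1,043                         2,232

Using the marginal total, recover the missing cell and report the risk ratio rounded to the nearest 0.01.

1.68

The missing cell is in the unexposed row: 2232 − 1043 = 1189.
So a = 3170, b = 369, c = 1189, d = 1043.
RR = [a/(a+b)] / [c/(c+d)] = (3170/3539) / (1189/2232) = 0.89573/0.53271 = 1.68148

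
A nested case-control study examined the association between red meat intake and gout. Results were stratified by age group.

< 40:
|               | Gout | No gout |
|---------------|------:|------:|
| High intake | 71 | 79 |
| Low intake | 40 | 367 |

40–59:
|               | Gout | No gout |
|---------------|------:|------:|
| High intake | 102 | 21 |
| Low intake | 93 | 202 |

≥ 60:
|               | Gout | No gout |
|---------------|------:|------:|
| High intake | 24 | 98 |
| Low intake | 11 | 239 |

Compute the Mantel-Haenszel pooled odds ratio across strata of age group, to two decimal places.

OR_MH = Σ(aᵢdᵢ/nᵢ) / Σ(bᵢcᵢ/nᵢ), where nᵢ is the stratum total.
Stratum 1 (< 40): n = 557; a·d/n = 71·367/557 = 46.7810; b·c/n = 79·40/557 = 5.6732
Stratum 2 (40–59): n = 418; a·d/n = 102·202/418 = 49.2919; b·c/n = 21·93/418 = 4.6722
Stratum 3 (≥ 60): n = 372; a·d/n = 24·239/372 = 15.4194; b·c/n = 98·11/372 = 2.8978
OR_MH = (46.7810 + 49.2919 + 15.4194) / (5.6732 + 4.6722 + 2.8978) = 111.4922 / 13.2433 = 8.41873

8.42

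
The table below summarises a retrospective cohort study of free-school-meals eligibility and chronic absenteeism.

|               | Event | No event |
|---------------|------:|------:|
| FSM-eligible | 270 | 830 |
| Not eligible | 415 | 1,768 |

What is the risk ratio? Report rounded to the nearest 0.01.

1.29

Cells: a = 270, b = 830, c = 415, d = 1768.
Risk in exposed = 270/1100 = 0.24545; risk in unexposed = 415/2183 = 0.19011.
RR = 0.24545 / 0.19011 = 1.29115
The risk among the exposed is 1.29 times that among the unexposed.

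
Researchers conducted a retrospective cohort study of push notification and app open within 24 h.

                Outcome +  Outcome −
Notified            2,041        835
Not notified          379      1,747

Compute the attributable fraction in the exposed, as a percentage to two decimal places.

74.88

Cells: a = 2041, b = 835, c = 379, d = 1747.
Risk in exposed = 2041/2876 = 0.70967; risk in unexposed = 379/2126 = 0.17827.
RR = 0.70967/0.17827 = 3.98087
AR% = (RR − 1)/RR × 100 = (3.98087 − 1)/3.98087 × 100 = 74.8799%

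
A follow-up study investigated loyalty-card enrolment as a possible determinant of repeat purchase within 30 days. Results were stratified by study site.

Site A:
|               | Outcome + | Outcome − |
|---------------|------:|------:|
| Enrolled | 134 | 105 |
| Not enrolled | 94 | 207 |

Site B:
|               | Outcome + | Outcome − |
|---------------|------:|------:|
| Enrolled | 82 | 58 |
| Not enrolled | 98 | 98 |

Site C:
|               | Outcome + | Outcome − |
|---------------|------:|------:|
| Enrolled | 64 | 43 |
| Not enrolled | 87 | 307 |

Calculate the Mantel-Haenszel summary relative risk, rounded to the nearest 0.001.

1.711

RR_MH = Σ(aᵢ·n₀ᵢ/nᵢ) / Σ(cᵢ·n₁ᵢ/nᵢ), with n₁ᵢ = aᵢ+bᵢ (exposed), n₀ᵢ = cᵢ+dᵢ (unexposed), nᵢ = n₁ᵢ+n₀ᵢ.
Stratum 1 (Site A): n₁ = 239, n₀ = 301, n = 540; a·n₀/n = 134·301/540 = 74.6926; c·n₁/n = 94·239/540 = 41.6037
Stratum 2 (Site B): n₁ = 140, n₀ = 196, n = 336; a·n₀/n = 82·196/336 = 47.8333; c·n₁/n = 98·140/336 = 40.8333
Stratum 3 (Site C): n₁ = 107, n₀ = 394, n = 501; a·n₀/n = 64·394/501 = 50.3313; c·n₁/n = 87·107/501 = 18.5808
RR_MH = (74.6926 + 47.8333 + 50.3313) / (41.6037 + 40.8333 + 18.5808) = 172.8573 / 101.0179 = 1.71116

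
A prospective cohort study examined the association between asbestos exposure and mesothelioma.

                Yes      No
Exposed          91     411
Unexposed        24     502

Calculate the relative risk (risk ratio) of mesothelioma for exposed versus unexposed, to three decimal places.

Cells: a = 91, b = 411, c = 24, d = 502.
Risk in exposed = 91/502 = 0.18127; risk in unexposed = 24/526 = 0.04563.
RR = 0.18127 / 0.04563 = 3.97294
The risk among the exposed is 3.97 times that among the unexposed.

3.973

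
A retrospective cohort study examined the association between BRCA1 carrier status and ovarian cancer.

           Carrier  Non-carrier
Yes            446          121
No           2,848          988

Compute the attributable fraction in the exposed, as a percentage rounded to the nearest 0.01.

Reading the table with exposure as columns: a = 446 (Carrier, case), b = 2848 (Carrier, non-case), c = 121 (Non-carrier, case), d = 988.
Risk in exposed = 446/3294 = 0.13540; risk in unexposed = 121/1109 = 0.10911.
RR = 0.13540/0.10911 = 1.24096
AR% = (RR − 1)/RR × 100 = (1.24096 − 1)/1.24096 × 100 = 19.4172%

19.42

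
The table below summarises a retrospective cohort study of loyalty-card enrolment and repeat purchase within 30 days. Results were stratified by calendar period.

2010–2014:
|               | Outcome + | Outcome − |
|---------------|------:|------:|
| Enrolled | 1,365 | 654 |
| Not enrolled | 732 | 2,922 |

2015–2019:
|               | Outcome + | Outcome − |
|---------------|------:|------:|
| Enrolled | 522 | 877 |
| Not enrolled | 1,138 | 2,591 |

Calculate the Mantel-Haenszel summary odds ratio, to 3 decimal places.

3.465

OR_MH = Σ(aᵢdᵢ/nᵢ) / Σ(bᵢcᵢ/nᵢ), where nᵢ is the stratum total.
Stratum 1 (2010–2014): n = 5673; a·d/n = 1365·2922/5673 = 703.0724; b·c/n = 654·732/5673 = 84.3871
Stratum 2 (2015–2019): n = 5128; a·d/n = 522·2591/5128 = 263.7484; b·c/n = 877·1138/5128 = 194.6229
OR_MH = (703.0724 + 263.7484) / (84.3871 + 194.6229) = 966.8209 / 279.0100 = 3.46518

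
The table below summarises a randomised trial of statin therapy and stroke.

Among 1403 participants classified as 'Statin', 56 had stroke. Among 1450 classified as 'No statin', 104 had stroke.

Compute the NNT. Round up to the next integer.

Risk in treated group = 56/1403 = 0.03991; risk in control = 104/1450 = 0.07172.
Absolute risk reduction = 0.07172 − 0.03991 = 0.03181
NNT = 1 / ARR = 1 / 0.03181 = 31.437 → round up → 32

32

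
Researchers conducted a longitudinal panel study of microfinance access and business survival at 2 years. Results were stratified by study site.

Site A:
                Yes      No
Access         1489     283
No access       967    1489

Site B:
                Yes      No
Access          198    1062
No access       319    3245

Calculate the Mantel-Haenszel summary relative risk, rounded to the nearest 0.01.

RR_MH = Σ(aᵢ·n₀ᵢ/nᵢ) / Σ(cᵢ·n₁ᵢ/nᵢ), with n₁ᵢ = aᵢ+bᵢ (exposed), n₀ᵢ = cᵢ+dᵢ (unexposed), nᵢ = n₁ᵢ+n₀ᵢ.
Stratum 1 (Site A): n₁ = 1772, n₀ = 2456, n = 4228; a·n₀/n = 1489·2456/4228 = 864.9442; c·n₁/n = 967·1772/4228 = 405.2800
Stratum 2 (Site B): n₁ = 1260, n₀ = 3564, n = 4824; a·n₀/n = 198·3564/4824 = 146.2836; c·n₁/n = 319·1260/4824 = 83.3209
RR_MH = (864.9442 + 146.2836) / (405.2800 + 83.3209) = 1011.2278 / 488.6009 = 2.06964

2.07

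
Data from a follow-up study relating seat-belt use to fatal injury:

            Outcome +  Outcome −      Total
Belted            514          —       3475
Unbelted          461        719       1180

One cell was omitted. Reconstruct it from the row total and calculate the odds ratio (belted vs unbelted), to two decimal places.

0.27

The missing cell is in the exposed row: 3475 − 514 = 2961.
So a = 514, b = 2961, c = 461, d = 719.
OR = (a·d)/(b·c) = (514 × 719) / (2961 × 461) = 369566 / 1365021 = 0.27074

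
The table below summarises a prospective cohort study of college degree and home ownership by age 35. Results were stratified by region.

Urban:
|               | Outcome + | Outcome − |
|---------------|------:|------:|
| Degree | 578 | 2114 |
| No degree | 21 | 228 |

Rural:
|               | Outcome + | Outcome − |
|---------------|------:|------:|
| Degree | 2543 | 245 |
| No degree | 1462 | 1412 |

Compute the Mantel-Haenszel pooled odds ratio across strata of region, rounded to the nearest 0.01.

8.67

OR_MH = Σ(aᵢdᵢ/nᵢ) / Σ(bᵢcᵢ/nᵢ), where nᵢ is the stratum total.
Stratum 1 (Urban): n = 2941; a·d/n = 578·228/2941 = 44.8092; b·c/n = 2114·21/2941 = 15.0949
Stratum 2 (Rural): n = 5662; a·d/n = 2543·1412/5662 = 634.1780; b·c/n = 245·1462/5662 = 63.2621
OR_MH = (44.8092 + 634.1780) / (15.0949 + 63.2621) = 678.9873 / 78.3570 = 8.66531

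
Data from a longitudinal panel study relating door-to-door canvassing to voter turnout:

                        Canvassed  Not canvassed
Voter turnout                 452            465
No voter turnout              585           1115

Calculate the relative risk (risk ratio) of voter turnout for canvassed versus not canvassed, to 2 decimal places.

Reading the table with exposure as columns: a = 452 (Canvassed, case), b = 585 (Canvassed, non-case), c = 465 (Not canvassed, case), d = 1115.
Risk in exposed = 452/1037 = 0.43587; risk in unexposed = 465/1580 = 0.29430.
RR = 0.43587 / 0.29430 = 1.48103
The risk among the exposed is 1.48 times that among the unexposed.

1.48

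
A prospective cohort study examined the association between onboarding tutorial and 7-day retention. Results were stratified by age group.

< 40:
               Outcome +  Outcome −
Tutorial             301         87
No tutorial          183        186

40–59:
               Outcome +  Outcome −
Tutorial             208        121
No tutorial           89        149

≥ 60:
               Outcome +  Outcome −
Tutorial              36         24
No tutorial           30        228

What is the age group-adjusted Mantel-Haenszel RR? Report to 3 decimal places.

RR_MH = Σ(aᵢ·n₀ᵢ/nᵢ) / Σ(cᵢ·n₁ᵢ/nᵢ), with n₁ᵢ = aᵢ+bᵢ (exposed), n₀ᵢ = cᵢ+dᵢ (unexposed), nᵢ = n₁ᵢ+n₀ᵢ.
Stratum 1 (< 40): n₁ = 388, n₀ = 369, n = 757; a·n₀/n = 301·369/757 = 146.7226; c·n₁/n = 183·388/757 = 93.7966
Stratum 2 (40–59): n₁ = 329, n₀ = 238, n = 567; a·n₀/n = 208·238/567 = 87.3086; c·n₁/n = 89·329/567 = 51.6420
Stratum 3 (≥ 60): n₁ = 60, n₀ = 258, n = 318; a·n₀/n = 36·258/318 = 29.2075; c·n₁/n = 30·60/318 = 5.6604
RR_MH = (146.7226 + 87.3086 + 29.2075) / (93.7966 + 51.6420 + 5.6604) = 263.2388 / 151.0989 = 1.74216

1.742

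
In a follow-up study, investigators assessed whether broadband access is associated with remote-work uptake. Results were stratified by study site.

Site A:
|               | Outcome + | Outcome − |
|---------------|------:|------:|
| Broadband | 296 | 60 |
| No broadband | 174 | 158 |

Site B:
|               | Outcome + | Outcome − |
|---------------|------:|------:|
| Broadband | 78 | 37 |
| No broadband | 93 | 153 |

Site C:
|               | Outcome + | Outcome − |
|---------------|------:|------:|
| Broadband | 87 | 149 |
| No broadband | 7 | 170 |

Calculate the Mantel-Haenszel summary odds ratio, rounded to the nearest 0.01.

5.03

OR_MH = Σ(aᵢdᵢ/nᵢ) / Σ(bᵢcᵢ/nᵢ), where nᵢ is the stratum total.
Stratum 1 (Site A): n = 688; a·d/n = 296·158/688 = 67.9767; b·c/n = 60·174/688 = 15.1744
Stratum 2 (Site B): n = 361; a·d/n = 78·153/361 = 33.0582; b·c/n = 37·93/361 = 9.5319
Stratum 3 (Site C): n = 413; a·d/n = 87·170/413 = 35.8111; b·c/n = 149·7/413 = 2.5254
OR_MH = (67.9767 + 33.0582 + 35.8111) / (15.1744 + 9.5319 + 2.5254) = 136.8461 / 27.2317 = 5.02525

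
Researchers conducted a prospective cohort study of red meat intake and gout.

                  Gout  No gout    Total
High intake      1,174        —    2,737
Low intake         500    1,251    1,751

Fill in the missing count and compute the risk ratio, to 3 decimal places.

The missing cell is in the exposed row: 2737 − 1174 = 1563.
So a = 1174, b = 1563, c = 500, d = 1251.
RR = [a/(a+b)] / [c/(c+d)] = (1174/2737) / (500/1751) = 0.42894/0.28555 = 1.50214

1.502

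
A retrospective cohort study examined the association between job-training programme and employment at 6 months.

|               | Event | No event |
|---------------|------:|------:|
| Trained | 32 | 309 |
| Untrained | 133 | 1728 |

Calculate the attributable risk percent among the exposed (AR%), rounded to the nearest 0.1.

23.8

Cells: a = 32, b = 309, c = 133, d = 1728.
Risk in exposed = 32/341 = 0.09384; risk in unexposed = 133/1861 = 0.07147.
RR = 0.09384/0.07147 = 1.31308
AR% = (RR − 1)/RR × 100 = (1.31308 − 1)/1.31308 × 100 = 23.8430%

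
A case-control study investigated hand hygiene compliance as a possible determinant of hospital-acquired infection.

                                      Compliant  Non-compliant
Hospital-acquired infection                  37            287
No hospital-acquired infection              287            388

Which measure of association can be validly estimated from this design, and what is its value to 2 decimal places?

0.17

Reading the table with exposure as columns: a = 37 (Compliant, case), b = 287 (Compliant, non-case), c = 287 (Non-compliant, case), d = 388.
This is a case-control study: participants were sampled on outcome status, so risks in the source population cannot be estimated directly — relative risk is not valid here. The odds ratio is the appropriate measure.
OR = (a·d)/(b·c) = (37 × 388) / (287 × 287) = 14356 / 82369 = 0.17429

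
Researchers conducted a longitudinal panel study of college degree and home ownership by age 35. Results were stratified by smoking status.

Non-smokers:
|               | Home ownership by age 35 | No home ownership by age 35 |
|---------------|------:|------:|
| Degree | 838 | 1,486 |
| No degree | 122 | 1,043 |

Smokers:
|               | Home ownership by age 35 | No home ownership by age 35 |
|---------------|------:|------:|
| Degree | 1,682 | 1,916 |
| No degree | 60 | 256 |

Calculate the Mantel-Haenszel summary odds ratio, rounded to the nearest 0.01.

OR_MH = Σ(aᵢdᵢ/nᵢ) / Σ(bᵢcᵢ/nᵢ), where nᵢ is the stratum total.
Stratum 1 (Non-smokers): n = 3489; a·d/n = 838·1043/3489 = 250.5113; b·c/n = 1486·122/3489 = 51.9610
Stratum 2 (Smokers): n = 3914; a·d/n = 1682·256/3914 = 110.0133; b·c/n = 1916·60/3914 = 29.3715
OR_MH = (250.5113 + 110.0133) / (51.9610 + 29.3715) = 360.5246 / 81.3325 = 4.43272

4.43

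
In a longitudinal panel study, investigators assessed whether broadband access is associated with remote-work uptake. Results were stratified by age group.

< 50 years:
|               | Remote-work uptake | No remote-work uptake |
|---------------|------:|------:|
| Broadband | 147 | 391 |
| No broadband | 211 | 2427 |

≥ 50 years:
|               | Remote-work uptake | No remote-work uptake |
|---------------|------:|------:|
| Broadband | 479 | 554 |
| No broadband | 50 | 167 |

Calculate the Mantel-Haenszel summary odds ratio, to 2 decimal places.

3.66

OR_MH = Σ(aᵢdᵢ/nᵢ) / Σ(bᵢcᵢ/nᵢ), where nᵢ is the stratum total.
Stratum 1 (< 50 years): n = 3176; a·d/n = 147·2427/3176 = 112.3328; b·c/n = 391·211/3176 = 25.9764
Stratum 2 (≥ 50 years): n = 1250; a·d/n = 479·167/1250 = 63.9944; b·c/n = 554·50/1250 = 22.1600
OR_MH = (112.3328 + 63.9944) / (25.9764 + 22.1600) = 176.3272 / 48.1364 = 3.66308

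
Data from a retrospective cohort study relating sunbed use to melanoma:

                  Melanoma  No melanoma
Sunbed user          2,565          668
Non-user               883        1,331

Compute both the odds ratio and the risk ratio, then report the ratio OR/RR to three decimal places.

Cells: a = 2565, b = 668, c = 883, d = 1331.
OR = (2565·1331)/(668·883) = 3414015/589844 = 5.78800
Risk in exposed = 2565/3233 = 0.79338; risk in unexposed = 883/2214 = 0.39883; RR = 1.98929
OR/RR = 5.78800 / 1.98929 = 2.90958
The outcome is not rare, so the OR lies further from 1 than the RR.

2.910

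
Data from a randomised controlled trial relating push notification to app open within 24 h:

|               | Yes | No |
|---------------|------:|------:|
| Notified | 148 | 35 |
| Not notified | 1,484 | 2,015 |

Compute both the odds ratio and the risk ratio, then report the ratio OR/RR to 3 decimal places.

Cells: a = 148, b = 35, c = 1484, d = 2015.
OR = (148·2015)/(35·1484) = 298220/51940 = 5.74162
Risk in exposed = 148/183 = 0.80874; risk in unexposed = 1484/3499 = 0.42412; RR = 1.90687
OR/RR = 5.74162 / 1.90687 = 3.01102
The outcome is not rare, so the OR lies further from 1 than the RR.

3.011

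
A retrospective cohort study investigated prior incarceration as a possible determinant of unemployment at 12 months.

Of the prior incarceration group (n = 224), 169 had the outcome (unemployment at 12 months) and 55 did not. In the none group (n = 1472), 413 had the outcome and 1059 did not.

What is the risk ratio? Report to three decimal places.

2.689

From the description: a = 169, b = 55, c = 413, d = 1059.
Risk in exposed = 169/224 = 0.75446; risk in unexposed = 413/1472 = 0.28057.
RR = 0.75446 / 0.28057 = 2.68903
The risk among the exposed is 2.69 times that among the unexposed.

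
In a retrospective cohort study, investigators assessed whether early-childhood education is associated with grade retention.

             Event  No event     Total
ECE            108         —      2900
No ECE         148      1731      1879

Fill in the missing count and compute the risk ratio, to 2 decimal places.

0.47

The missing cell is in the exposed row: 2900 − 108 = 2792.
So a = 108, b = 2792, c = 148, d = 1731.
RR = [a/(a+b)] / [c/(c+d)] = (108/2900) / (148/1879) = 0.03724/0.07877 = 0.47281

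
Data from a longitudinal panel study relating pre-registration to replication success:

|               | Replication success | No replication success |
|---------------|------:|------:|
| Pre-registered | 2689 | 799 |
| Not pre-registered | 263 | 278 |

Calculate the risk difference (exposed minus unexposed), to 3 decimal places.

Cells: a = 2689, b = 799, c = 263, d = 278.
Risk in exposed = 2689/3488 = 0.770929; risk in unexposed = 263/541 = 0.486137.
Risk difference = 0.770929 − 0.486137 = 0.284792

0.285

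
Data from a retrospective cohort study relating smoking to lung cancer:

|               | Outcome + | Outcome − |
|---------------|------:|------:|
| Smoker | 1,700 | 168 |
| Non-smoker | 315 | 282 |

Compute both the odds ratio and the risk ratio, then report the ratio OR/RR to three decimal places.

5.252

Cells: a = 1700, b = 168, c = 315, d = 282.
OR = (1700·282)/(168·315) = 479400/52920 = 9.05896
Risk in exposed = 1700/1868 = 0.91006; risk in unexposed = 315/597 = 0.52764; RR = 1.72479
OR/RR = 9.05896 / 1.72479 = 5.25221
The outcome is not rare, so the OR lies further from 1 than the RR.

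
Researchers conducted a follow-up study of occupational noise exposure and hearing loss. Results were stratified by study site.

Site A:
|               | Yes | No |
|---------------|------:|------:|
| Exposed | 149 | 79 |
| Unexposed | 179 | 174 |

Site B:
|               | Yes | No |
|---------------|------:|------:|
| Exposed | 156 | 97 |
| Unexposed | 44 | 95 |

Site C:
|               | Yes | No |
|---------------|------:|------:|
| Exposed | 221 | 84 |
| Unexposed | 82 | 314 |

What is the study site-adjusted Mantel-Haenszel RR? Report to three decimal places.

RR_MH = Σ(aᵢ·n₀ᵢ/nᵢ) / Σ(cᵢ·n₁ᵢ/nᵢ), with n₁ᵢ = aᵢ+bᵢ (exposed), n₀ᵢ = cᵢ+dᵢ (unexposed), nᵢ = n₁ᵢ+n₀ᵢ.
Stratum 1 (Site A): n₁ = 228, n₀ = 353, n = 581; a·n₀/n = 149·353/581 = 90.5284; c·n₁/n = 179·228/581 = 70.2444
Stratum 2 (Site B): n₁ = 253, n₀ = 139, n = 392; a·n₀/n = 156·139/392 = 55.3163; c·n₁/n = 44·253/392 = 28.3980
Stratum 3 (Site C): n₁ = 305, n₀ = 396, n = 701; a·n₀/n = 221·396/701 = 124.8445; c·n₁/n = 82·305/701 = 35.6776
RR_MH = (90.5284 + 55.3163 + 124.8445) / (70.2444 + 28.3980 + 35.6776) = 270.6892 / 134.3200 = 2.01526

2.015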